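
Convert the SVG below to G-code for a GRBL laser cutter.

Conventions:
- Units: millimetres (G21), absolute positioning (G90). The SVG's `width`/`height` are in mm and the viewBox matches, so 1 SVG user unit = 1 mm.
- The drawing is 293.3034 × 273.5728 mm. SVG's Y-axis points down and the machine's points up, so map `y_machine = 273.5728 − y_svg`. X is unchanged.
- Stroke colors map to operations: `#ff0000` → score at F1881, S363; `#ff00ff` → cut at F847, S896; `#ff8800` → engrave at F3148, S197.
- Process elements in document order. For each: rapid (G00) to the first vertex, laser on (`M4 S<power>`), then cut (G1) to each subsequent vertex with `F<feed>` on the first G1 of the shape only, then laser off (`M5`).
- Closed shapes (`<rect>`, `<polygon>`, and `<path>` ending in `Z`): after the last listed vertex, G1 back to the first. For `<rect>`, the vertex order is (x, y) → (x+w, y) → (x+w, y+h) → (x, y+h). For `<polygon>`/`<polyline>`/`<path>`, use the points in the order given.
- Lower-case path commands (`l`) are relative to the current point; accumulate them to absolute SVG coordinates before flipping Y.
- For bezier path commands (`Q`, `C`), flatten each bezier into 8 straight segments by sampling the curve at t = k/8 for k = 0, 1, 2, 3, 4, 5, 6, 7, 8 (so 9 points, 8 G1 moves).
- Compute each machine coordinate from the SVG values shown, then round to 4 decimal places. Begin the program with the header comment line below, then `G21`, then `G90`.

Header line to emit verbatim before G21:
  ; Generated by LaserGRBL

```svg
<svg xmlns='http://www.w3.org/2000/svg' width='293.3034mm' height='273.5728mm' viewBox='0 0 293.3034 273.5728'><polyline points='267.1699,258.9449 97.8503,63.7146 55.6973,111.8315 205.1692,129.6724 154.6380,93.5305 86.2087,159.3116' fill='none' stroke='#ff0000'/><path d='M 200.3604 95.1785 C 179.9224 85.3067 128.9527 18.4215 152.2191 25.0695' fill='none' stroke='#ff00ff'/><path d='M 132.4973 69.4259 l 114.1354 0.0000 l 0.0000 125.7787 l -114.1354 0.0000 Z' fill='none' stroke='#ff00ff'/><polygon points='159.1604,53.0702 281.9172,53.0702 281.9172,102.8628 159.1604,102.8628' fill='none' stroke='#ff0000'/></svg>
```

; Generated by LaserGRBL
G21
G90
G00 X267.1699 Y14.6279
M4 S363
G1 X97.8503 Y209.8582 F1881
G1 X55.6973 Y161.7413
G1 X205.1692 Y143.9004
G1 X154.6380 Y180.0423
G1 X86.2087 Y114.2612
M5
G00 X200.3604 Y178.3943
M4 S896
G1 X191.4696 Y184.5138 F847
G1 X180.9442 Y194.4484
G1 X170.0120 Y206.6683
G1 X159.9006 Y219.6437
G1 X151.8379 Y231.8448
G1 X147.0516 Y241.7416
G1 X146.7694 Y247.8044
G1 X152.2191 Y248.5033
M5
G00 X132.4973 Y204.1469
M4 S896
G1 X246.6327 Y204.1469 F847
G1 X246.6327 Y78.3682
G1 X132.4973 Y78.3682
G1 X132.4973 Y204.1469
M5
G00 X159.1604 Y220.5026
M4 S363
G1 X281.9172 Y220.5026 F1881
G1 X281.9172 Y170.7100
G1 X159.1604 Y170.7100
G1 X159.1604 Y220.5026
M5

Since the viewBox matches the mm dimensions, user units are millimetres directly. The only transform is the Y-flip y_m = 273.5728 − y_svg.

Shape 1 is a open polyline drawn with `<polyline>`. Its stroke #ff0000 means score at S363, F1881. After flipping Y the toolpath is (267.1699,14.6279) → (97.8503,209.8582) → (55.6973,161.7413) → (205.1692,143.9004) → (154.6380,180.0423) → (86.2087,114.2612).

Shape 2 is a cubic bezier drawn with `<path>`. Its stroke #ff00ff means cut at S896, F847. After flipping Y the toolpath is (200.3604,178.3943) → (191.4696,184.5138) → (180.9442,194.4484) → (170.0120,206.6683) → (159.9006,219.6437) → (151.8379,231.8448) → (147.0516,241.7416) → (146.7694,247.8044) → (152.2191,248.5033).

Shape 3 is a rectangle drawn with `<path>`. Its stroke #ff00ff means cut at S896, F847. After flipping Y the toolpath is (132.4973,204.1469) → (246.6327,204.1469) → (246.6327,78.3682) → (132.4973,78.3682) → (132.4973,204.1469), returning to the start.

Shape 4 is a rectangle drawn with `<polygon>`. Its stroke #ff0000 means score at S363, F1881. After flipping Y the toolpath is (159.1604,220.5026) → (281.9172,220.5026) → (281.9172,170.7100) → (159.1604,170.7100) → (159.1604,220.5026), returning to the start.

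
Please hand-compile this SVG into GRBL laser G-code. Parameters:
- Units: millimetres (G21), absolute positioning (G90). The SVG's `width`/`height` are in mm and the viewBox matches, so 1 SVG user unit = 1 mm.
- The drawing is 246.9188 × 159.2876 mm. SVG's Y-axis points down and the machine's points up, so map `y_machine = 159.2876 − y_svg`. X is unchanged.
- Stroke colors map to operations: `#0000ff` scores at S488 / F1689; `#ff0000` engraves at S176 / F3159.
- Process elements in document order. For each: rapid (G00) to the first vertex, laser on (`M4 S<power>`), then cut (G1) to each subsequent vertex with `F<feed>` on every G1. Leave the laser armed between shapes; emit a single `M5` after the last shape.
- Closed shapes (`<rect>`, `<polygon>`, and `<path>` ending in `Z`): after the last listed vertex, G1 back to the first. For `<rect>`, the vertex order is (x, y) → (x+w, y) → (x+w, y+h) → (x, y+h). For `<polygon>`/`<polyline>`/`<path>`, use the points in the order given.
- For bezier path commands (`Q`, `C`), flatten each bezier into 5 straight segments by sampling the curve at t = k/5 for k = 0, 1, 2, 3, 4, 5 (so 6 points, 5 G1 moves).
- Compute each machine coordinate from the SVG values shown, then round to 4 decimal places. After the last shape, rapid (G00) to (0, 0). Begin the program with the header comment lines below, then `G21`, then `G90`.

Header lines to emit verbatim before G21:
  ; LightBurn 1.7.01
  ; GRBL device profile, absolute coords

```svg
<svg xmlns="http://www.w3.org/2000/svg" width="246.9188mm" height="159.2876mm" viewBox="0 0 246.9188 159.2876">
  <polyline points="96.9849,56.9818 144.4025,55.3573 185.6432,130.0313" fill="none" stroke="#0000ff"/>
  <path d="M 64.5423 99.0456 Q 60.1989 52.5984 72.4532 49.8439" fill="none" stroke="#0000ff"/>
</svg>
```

; LightBurn 1.7.01
; GRBL device profile, absolute coords
G21
G90
G00 X96.9849 Y102.3058
M4 S488
G1 X144.4025 Y103.9303 F1689
G1 X185.6432 Y29.2563 F1689
G00 X64.5423 Y60.2420
M4 S488
G1 X63.4688 Y77.0732 F1689
G1 X63.7232 Y90.4089 F1689
G1 X65.3054 Y100.2493 F1689
G1 X68.2154 Y106.5942 F1689
G1 X72.4532 Y109.4437 F1689
M5
G00 X0.0000 Y0.0000

viewBox `0 0 246.9188 159.2876` with mm width/height → 1 unit = 1 mm. Flip: y_m = 159.2876 − y_svg.

**Shape 1** — `<polyline>` open polyline, stroke `#0000ff` → score (S488, F1689). Machine vertices: (96.9849,102.3058) → (144.4025,103.9303) → (185.6432,29.2563). Open path.

**Shape 2** — `<path>` quadratic bezier, stroke `#0000ff` → score (S488, F1689). Control points (SVG): P0=(64.5423,99.0456), P1=(60.1989,52.5984), P2=(72.4532,49.8439); sampled at t=k/5. Machine vertices: (64.5423,60.2420) → (63.4688,77.0732) → (63.7232,90.4089) → (65.3054,100.2493) → (68.2154,106.5942) → (72.4532,109.4437). Open path.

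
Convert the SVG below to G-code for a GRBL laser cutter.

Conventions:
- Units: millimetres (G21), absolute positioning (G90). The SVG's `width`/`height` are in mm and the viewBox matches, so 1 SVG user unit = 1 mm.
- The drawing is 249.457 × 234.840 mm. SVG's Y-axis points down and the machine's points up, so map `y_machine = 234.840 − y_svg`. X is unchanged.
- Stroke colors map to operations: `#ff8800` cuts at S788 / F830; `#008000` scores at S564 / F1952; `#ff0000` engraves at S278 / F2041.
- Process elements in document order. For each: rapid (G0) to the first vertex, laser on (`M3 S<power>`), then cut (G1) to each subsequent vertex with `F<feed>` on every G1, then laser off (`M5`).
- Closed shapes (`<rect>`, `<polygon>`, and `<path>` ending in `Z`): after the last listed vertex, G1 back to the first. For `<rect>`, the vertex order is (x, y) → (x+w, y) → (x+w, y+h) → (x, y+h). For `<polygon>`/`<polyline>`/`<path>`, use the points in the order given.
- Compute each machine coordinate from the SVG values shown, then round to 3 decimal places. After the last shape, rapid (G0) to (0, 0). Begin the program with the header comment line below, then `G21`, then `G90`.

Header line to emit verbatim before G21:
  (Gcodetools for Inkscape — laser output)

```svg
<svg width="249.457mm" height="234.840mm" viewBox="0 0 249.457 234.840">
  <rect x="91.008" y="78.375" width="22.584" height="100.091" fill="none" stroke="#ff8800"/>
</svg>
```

(Gcodetools for Inkscape — laser output)
G21
G90
G0 X91.008 Y156.465
M3 S788
G1 X113.592 Y156.465 F830
G1 X113.592 Y56.374 F830
G1 X91.008 Y56.374 F830
G1 X91.008 Y156.465 F830
M5
G0 X0.000 Y0.000

viewBox `0 0 249.457 234.840` with mm width/height → 1 unit = 1 mm. Flip: y_m = 234.840 − y_svg.

**Shape 1** — `<rect>` rectangle, stroke `#ff8800` → cut (S788, F830). Machine vertices: (91.008,156.465) → (113.592,156.465) → (113.592,56.374) → (91.008,56.374) → (91.008,156.465). Closed: final G1 returns to the first vertex.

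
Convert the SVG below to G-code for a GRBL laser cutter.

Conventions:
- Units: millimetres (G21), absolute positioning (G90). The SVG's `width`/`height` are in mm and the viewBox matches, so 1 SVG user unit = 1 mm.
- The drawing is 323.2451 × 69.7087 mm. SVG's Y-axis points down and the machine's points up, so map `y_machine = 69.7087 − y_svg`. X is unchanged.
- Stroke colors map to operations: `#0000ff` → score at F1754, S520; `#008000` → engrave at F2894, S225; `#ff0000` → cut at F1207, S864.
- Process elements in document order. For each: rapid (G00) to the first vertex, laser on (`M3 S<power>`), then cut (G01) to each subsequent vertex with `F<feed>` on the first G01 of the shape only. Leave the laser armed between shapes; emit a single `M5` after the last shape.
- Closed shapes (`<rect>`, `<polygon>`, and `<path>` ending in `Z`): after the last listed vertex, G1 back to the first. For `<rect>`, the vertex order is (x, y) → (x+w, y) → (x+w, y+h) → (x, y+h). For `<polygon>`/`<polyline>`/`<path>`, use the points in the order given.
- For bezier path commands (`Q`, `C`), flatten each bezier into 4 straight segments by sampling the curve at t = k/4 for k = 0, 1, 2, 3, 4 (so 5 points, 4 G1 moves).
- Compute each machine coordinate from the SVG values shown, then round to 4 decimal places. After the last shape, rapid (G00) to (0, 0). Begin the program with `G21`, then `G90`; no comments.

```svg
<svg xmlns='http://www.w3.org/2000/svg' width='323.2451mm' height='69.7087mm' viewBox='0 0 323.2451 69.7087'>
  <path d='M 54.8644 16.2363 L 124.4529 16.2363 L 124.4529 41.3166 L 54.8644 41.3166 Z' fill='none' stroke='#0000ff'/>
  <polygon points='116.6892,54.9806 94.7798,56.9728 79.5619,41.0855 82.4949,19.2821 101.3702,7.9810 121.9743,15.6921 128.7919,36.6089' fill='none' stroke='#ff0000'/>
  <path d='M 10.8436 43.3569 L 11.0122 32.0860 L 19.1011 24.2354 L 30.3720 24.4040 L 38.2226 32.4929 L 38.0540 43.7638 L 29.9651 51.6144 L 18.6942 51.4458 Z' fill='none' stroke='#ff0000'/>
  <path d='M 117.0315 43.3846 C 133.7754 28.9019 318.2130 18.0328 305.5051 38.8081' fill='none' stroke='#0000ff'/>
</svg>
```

viewBox `0 0 323.2451 69.7087` with mm width/height → 1 unit = 1 mm. Flip: y_m = 69.7087 − y_svg.

**Shape 1** — `<path>` rectangle, stroke `#0000ff` → score (S520, F1754). Machine vertices: (54.8644,53.4724) → (124.4529,53.4724) → (124.4529,28.3921) → (54.8644,28.3921) → (54.8644,53.4724). Closed: final G1 returns to the first vertex.

**Shape 2** — `<polygon>` regular polygon, stroke `#ff0000` → cut (S864, F1207). Machine vertices: (116.6892,14.7281) → (94.7798,12.7359) → (79.5619,28.6232) → (82.4949,50.4266) → (101.3702,61.7277) → (121.9743,54.0166) → (128.7919,33.0998) → (116.6892,14.7281). Closed: final G1 returns to the first vertex.

**Shape 3** — `<path>` regular polygon, stroke `#ff0000` → cut (S864, F1207). Machine vertices: (10.8436,26.3518) → (11.0122,37.6227) → (19.1011,45.4733) → (30.3720,45.3047) → (38.2226,37.2158) → (38.0540,25.9449) → (29.9651,18.0943) → (18.6942,18.2629) → (10.8436,26.3518). Closed: final G1 returns to the first vertex.

**Shape 4** — `<path>` cubic bezier, stroke `#0000ff` → score (S520, F1754). Control points (SVG): P0=(117.0315,43.3846), P1=(133.7754,28.9019), P2=(318.2130,18.0328), P3=(305.5051,38.8081); sampled at t=k/4. Machine vertices: (117.0315,26.3241) → (155.3314,36.0706) → (222.3127,41.8341) → (283.7719,40.9867) → (305.5051,30.9006). Open path.

G21
G90
G00 X54.8644 Y53.4724
M3 S520
G01 X124.4529 Y53.4724 F1754
G01 X124.4529 Y28.3921
G01 X54.8644 Y28.3921
G01 X54.8644 Y53.4724
G00 X116.6892 Y14.7281
M3 S864
G01 X94.7798 Y12.7359 F1207
G01 X79.5619 Y28.6232
G01 X82.4949 Y50.4266
G01 X101.3702 Y61.7277
G01 X121.9743 Y54.0166
G01 X128.7919 Y33.0998
G01 X116.6892 Y14.7281
G00 X10.8436 Y26.3518
M3 S864
G01 X11.0122 Y37.6227 F1207
G01 X19.1011 Y45.4733
G01 X30.3720 Y45.3047
G01 X38.2226 Y37.2158
G01 X38.0540 Y25.9449
G01 X29.9651 Y18.0943
G01 X18.6942 Y18.2629
G01 X10.8436 Y26.3518
G00 X117.0315 Y26.3241
M3 S520
G01 X155.3314 Y36.0706 F1754
G01 X222.3127 Y41.8341
G01 X283.7719 Y40.9867
G01 X305.5051 Y30.9006
M5
G00 X0.0000 Y0.0000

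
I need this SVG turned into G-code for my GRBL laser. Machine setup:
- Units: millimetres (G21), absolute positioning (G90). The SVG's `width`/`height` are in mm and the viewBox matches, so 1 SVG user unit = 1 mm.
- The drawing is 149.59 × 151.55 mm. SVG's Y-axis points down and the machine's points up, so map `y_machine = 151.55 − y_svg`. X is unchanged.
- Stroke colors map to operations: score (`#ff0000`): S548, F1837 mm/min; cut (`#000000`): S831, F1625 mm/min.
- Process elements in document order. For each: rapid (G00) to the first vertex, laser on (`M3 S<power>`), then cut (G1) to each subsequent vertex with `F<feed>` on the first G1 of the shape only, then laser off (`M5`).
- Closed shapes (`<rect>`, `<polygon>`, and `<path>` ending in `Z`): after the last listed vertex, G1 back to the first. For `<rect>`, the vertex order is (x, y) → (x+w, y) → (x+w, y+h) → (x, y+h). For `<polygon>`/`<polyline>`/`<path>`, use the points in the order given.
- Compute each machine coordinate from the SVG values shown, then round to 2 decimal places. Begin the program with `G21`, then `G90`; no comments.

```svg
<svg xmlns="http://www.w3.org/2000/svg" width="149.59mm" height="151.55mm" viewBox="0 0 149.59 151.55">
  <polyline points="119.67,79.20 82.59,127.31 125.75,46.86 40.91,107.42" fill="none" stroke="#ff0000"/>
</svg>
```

1 u = 1 mm; y_m = 151.55 − y.

[1] `<polyline>` open polyline, #ff0000→score S548 F1837: (119.67,72.35) → (82.59,24.24) → (125.75,104.69) → (40.91,44.13)

G21
G90
G00 X119.67 Y72.35
M3 S548
G1 X82.59 Y24.24 F1837
G1 X125.75 Y104.69
G1 X40.91 Y44.13
M5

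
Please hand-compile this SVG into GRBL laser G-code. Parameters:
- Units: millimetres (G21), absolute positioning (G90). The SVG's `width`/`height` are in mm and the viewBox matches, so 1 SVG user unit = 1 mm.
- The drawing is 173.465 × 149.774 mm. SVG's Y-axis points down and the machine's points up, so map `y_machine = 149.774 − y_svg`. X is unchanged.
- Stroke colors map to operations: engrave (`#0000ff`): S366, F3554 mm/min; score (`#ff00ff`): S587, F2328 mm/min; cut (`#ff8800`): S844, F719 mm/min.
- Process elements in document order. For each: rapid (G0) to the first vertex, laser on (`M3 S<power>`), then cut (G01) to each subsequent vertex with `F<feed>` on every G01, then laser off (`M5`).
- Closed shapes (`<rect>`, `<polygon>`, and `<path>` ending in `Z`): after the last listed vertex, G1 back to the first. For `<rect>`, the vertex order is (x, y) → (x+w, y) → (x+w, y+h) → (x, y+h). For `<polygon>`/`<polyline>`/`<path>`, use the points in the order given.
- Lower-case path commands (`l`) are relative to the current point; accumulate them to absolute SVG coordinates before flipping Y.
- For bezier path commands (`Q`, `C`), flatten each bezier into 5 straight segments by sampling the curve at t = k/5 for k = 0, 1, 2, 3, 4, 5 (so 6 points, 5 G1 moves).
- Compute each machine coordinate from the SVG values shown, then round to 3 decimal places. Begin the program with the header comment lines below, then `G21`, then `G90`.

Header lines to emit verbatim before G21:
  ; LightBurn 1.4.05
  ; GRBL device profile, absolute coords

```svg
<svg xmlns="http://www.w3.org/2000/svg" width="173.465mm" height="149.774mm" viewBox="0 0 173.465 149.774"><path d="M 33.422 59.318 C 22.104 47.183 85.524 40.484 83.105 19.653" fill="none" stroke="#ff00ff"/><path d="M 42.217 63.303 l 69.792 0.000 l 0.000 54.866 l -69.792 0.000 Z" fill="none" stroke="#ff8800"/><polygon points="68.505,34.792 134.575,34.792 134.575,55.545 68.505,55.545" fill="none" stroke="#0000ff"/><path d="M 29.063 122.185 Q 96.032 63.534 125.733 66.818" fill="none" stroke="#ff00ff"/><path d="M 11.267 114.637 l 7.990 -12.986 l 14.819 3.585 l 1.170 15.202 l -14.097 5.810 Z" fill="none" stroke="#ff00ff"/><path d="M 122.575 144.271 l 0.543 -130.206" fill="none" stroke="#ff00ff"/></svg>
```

1 u = 1 mm; y_m = 149.774 − y.

[1] `<path>` cubic bezier, #ff00ff→score S587 F2328: (33.422,90.456) → (34.475,97.241) → (46.718,103.661) → (63.402,110.655) → (77.780,119.162) → (83.105,130.121)

[2] `<path>` rectangle, #ff8800→cut S844 F719: (42.217,86.471) → (112.009,86.471) → (112.009,31.605) → (42.217,31.605) → (42.217,86.471) (closed)

[3] `<polygon>` rectangle, #0000ff→engrave S366 F3554: (68.505,114.982) → (134.575,114.982) → (134.575,94.229) → (68.505,94.229) → (68.505,114.982) (closed)

[4] `<path>` quadratic bezier, #ff00ff→score S587 F2328: (29.063,27.589) → (54.360,48.572) → (76.675,64.600) → (96.009,75.674) → (112.362,81.792) → (125.733,82.956)

[5] `<path>` regular polygon, #ff00ff→score S587 F2328: (11.267,35.137) → (19.257,48.123) → (34.076,44.538) → (35.246,29.336) → (21.149,23.526) → (11.267,35.137) (closed)

[6] `<path>` line segment, #ff00ff→score S587 F2328: (122.575,5.503) → (123.118,135.709)

; LightBurn 1.4.05
; GRBL device profile, absolute coords
G21
G90
G0 X33.422 Y90.456
M3 S587
G01 X34.475 Y97.241 F2328
G01 X46.718 Y103.661 F2328
G01 X63.402 Y110.655 F2328
G01 X77.780 Y119.162 F2328
G01 X83.105 Y130.121 F2328
M5
G0 X42.217 Y86.471
M3 S844
G01 X112.009 Y86.471 F719
G01 X112.009 Y31.605 F719
G01 X42.217 Y31.605 F719
G01 X42.217 Y86.471 F719
M5
G0 X68.505 Y114.982
M3 S366
G01 X134.575 Y114.982 F3554
G01 X134.575 Y94.229 F3554
G01 X68.505 Y94.229 F3554
G01 X68.505 Y114.982 F3554
M5
G0 X29.063 Y27.589
M3 S587
G01 X54.360 Y48.572 F2328
G01 X76.675 Y64.600 F2328
G01 X96.009 Y75.674 F2328
G01 X112.362 Y81.792 F2328
G01 X125.733 Y82.956 F2328
M5
G0 X11.267 Y35.137
M3 S587
G01 X19.257 Y48.123 F2328
G01 X34.076 Y44.538 F2328
G01 X35.246 Y29.336 F2328
G01 X21.149 Y23.526 F2328
G01 X11.267 Y35.137 F2328
M5
G0 X122.575 Y5.503
M3 S587
G01 X123.118 Y135.709 F2328
M5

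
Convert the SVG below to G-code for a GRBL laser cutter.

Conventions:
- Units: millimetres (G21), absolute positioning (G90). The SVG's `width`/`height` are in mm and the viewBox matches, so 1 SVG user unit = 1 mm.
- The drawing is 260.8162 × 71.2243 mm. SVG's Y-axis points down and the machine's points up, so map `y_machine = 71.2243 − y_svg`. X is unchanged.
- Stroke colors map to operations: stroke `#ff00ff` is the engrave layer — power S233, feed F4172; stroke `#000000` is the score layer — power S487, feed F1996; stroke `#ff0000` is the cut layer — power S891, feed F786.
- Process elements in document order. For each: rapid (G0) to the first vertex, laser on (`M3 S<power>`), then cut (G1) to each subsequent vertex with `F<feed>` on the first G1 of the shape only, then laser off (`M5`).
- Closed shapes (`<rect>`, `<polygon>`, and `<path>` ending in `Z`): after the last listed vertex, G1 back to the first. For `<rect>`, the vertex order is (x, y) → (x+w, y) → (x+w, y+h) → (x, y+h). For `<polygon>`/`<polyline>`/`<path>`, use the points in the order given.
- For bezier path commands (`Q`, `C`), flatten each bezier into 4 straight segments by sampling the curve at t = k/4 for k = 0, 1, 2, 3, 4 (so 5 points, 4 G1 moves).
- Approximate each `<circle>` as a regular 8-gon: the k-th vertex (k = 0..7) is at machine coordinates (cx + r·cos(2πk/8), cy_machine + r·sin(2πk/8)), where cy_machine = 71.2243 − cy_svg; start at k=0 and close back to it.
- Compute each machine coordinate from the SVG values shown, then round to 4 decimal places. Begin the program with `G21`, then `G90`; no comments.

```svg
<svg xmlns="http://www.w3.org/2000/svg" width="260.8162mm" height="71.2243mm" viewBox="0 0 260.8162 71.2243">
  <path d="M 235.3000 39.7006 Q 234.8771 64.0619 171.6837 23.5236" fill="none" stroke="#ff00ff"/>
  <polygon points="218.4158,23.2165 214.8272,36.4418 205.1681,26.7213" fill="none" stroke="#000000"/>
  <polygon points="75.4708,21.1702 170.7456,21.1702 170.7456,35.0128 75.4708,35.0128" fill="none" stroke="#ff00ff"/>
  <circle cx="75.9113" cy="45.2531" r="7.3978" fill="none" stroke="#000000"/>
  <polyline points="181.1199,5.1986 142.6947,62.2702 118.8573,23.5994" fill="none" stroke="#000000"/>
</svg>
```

G21
G90
G0 X235.3000 Y31.5237
M3 S233
G1 X231.1654 Y23.3993 F4172
G1 X219.1845 Y23.3873
G1 X199.3572 Y31.4878
G1 X171.6837 Y47.7007
M5
G0 X218.4158 Y48.0078
M3 S487
G1 X214.8272 Y34.7825 F1996
G1 X205.1681 Y44.5030
G1 X218.4158 Y48.0078
M5
G0 X75.4708 Y50.0541
M3 S233
G1 X170.7456 Y50.0541 F4172
G1 X170.7456 Y36.2115
G1 X75.4708 Y36.2115
G1 X75.4708 Y50.0541
M5
G0 X83.3091 Y25.9712
M3 S487
G1 X81.1423 Y31.2022 F1996
G1 X75.9113 Y33.3690
G1 X70.6803 Y31.2022
G1 X68.5135 Y25.9712
G1 X70.6803 Y20.7402
G1 X75.9113 Y18.5734
G1 X81.1423 Y20.7402
G1 X83.3091 Y25.9712
M5
G0 X181.1199 Y66.0257
M3 S487
G1 X142.6947 Y8.9541 F1996
G1 X118.8573 Y47.6249
M5

viewBox `0 0 260.8162 71.2243` with mm width/height → 1 unit = 1 mm. Flip: y_m = 71.2243 − y_svg.

**Shape 1** — `<path>` quadratic bezier, stroke `#ff00ff` → engrave (S233, F4172). Control points (SVG): P0=(235.3000,39.7006), P1=(234.8771,64.0619), P2=(171.6837,23.5236); sampled at t=k/4. Machine vertices: (235.3000,31.5237) → (231.1654,23.3993) → (219.1845,23.3873) → (199.3572,31.4878) → (171.6837,47.7007). Open path.

**Shape 2** — `<polygon>` regular polygon, stroke `#000000` → score (S487, F1996). Machine vertices: (218.4158,48.0078) → (214.8272,34.7825) → (205.1681,44.5030) → (218.4158,48.0078). Closed: final G1 returns to the first vertex.

**Shape 3** — `<polygon>` rectangle, stroke `#ff00ff` → engrave (S233, F4172). Machine vertices: (75.4708,50.0541) → (170.7456,50.0541) → (170.7456,36.2115) → (75.4708,36.2115) → (75.4708,50.0541). Closed: final G1 returns to the first vertex.

**Shape 4** — `<circle>` circle, stroke `#000000` → score (S487, F1996). Machine vertices: (83.3091,25.9712) → (81.1423,31.2022) → (75.9113,33.3690) → (70.6803,31.2022) → (68.5135,25.9712) → (70.6803,20.7402) → (75.9113,18.5734) → (81.1423,20.7402) → (83.3091,25.9712). Closed: final G1 returns to the first vertex.

**Shape 5** — `<polyline>` open polyline, stroke `#000000` → score (S487, F1996). Machine vertices: (181.1199,66.0257) → (142.6947,8.9541) → (118.8573,47.6249). Open path.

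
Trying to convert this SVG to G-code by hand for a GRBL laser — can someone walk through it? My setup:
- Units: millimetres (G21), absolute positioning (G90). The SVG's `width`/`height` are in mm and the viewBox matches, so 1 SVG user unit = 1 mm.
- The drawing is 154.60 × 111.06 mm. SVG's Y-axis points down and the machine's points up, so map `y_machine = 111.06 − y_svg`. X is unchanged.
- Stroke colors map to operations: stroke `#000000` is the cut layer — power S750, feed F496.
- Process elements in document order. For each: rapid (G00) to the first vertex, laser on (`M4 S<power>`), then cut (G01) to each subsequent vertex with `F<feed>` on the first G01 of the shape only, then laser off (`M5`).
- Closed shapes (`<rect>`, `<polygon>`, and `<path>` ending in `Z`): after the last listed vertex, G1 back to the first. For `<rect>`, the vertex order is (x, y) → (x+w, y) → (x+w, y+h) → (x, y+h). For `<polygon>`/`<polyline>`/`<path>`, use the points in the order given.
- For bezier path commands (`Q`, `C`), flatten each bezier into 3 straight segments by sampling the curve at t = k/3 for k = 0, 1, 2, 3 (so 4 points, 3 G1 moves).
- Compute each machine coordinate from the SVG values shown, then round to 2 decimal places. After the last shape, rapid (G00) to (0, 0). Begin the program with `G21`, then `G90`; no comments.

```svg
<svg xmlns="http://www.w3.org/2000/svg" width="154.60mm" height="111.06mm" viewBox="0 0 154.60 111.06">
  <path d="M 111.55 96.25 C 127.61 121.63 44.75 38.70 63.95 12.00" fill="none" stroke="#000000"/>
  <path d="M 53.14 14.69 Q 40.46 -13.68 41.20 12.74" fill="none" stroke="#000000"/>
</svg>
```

G21
G90
G00 X111.55 Y14.81
M4 S750
G01 X102.08 Y19.44 F496
G01 X71.33 Y59.71
G01 X63.95 Y99.06
M5
G00 X53.14 Y96.37
M4 S750
G01 X46.18 Y109.20 F496
G01 X42.20 Y109.85
G01 X41.20 Y98.32
M5
G00 X0.00 Y0.00

Since the viewBox matches the mm dimensions, user units are millimetres directly. The only transform is the Y-flip y_m = 111.06 − y_svg.

Shape 1 is a cubic bezier drawn with `<path>`. Its stroke #000000 means cut at S750, F496. After flipping Y the toolpath is (111.55,14.81) → (102.08,19.44) → (71.33,59.71) → (63.95,99.06).

Shape 2 is a quadratic bezier drawn with `<path>`. Its stroke #000000 means cut at S750, F496. After flipping Y the toolpath is (53.14,96.37) → (46.18,109.20) → (42.20,109.85) → (41.20,98.32).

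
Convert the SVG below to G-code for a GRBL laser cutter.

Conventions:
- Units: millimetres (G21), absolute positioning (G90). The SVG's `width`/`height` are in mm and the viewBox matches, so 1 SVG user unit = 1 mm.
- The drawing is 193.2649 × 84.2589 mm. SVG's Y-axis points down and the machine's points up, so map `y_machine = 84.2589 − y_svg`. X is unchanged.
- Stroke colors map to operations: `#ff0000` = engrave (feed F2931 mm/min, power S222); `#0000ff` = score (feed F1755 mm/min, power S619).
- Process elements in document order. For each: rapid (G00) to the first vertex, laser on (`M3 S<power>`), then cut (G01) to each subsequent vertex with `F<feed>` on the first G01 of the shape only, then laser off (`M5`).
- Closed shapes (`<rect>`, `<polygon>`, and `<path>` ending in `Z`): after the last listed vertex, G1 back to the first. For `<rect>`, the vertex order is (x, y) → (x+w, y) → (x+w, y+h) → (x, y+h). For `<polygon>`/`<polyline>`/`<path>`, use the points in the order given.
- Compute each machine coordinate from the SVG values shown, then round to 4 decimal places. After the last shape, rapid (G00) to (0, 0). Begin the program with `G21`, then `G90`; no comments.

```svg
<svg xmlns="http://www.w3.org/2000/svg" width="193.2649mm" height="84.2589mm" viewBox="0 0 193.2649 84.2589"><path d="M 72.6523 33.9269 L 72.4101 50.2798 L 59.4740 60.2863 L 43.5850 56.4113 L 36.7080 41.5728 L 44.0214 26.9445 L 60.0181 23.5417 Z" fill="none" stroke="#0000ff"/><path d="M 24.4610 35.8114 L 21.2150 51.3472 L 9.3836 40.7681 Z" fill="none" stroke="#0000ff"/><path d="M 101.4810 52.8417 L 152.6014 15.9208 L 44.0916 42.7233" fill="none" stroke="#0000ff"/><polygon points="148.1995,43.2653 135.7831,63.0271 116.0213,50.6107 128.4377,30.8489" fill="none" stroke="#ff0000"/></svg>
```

viewBox `0 0 193.2649 84.2589` with mm width/height → 1 unit = 1 mm. Flip: y_m = 84.2589 − y_svg.

**Shape 1** — `<path>` regular polygon, stroke `#0000ff` → score (S619, F1755). Machine vertices: (72.6523,50.3320) → (72.4101,33.9791) → (59.4740,23.9726) → (43.5850,27.8476) → (36.7080,42.6861) → (44.0214,57.3144) → (60.0181,60.7172) → (72.6523,50.3320). Closed: final G1 returns to the first vertex.

**Shape 2** — `<path>` regular polygon, stroke `#0000ff` → score (S619, F1755). Machine vertices: (24.4610,48.4475) → (21.2150,32.9117) → (9.3836,43.4908) → (24.4610,48.4475). Closed: final G1 returns to the first vertex.

**Shape 3** — `<path>` open polyline, stroke `#0000ff` → score (S619, F1755). Machine vertices: (101.4810,31.4172) → (152.6014,68.3381) → (44.0916,41.5356). Open path.

**Shape 4** — `<polygon>` regular polygon, stroke `#ff0000` → engrave (S222, F2931). Machine vertices: (148.1995,40.9936) → (135.7831,21.2318) → (116.0213,33.6482) → (128.4377,53.4100) → (148.1995,40.9936). Closed: final G1 returns to the first vertex.

G21
G90
G00 X72.6523 Y50.3320
M3 S619
G01 X72.4101 Y33.9791 F1755
G01 X59.4740 Y23.9726
G01 X43.5850 Y27.8476
G01 X36.7080 Y42.6861
G01 X44.0214 Y57.3144
G01 X60.0181 Y60.7172
G01 X72.6523 Y50.3320
M5
G00 X24.4610 Y48.4475
M3 S619
G01 X21.2150 Y32.9117 F1755
G01 X9.3836 Y43.4908
G01 X24.4610 Y48.4475
M5
G00 X101.4810 Y31.4172
M3 S619
G01 X152.6014 Y68.3381 F1755
G01 X44.0916 Y41.5356
M5
G00 X148.1995 Y40.9936
M3 S222
G01 X135.7831 Y21.2318 F2931
G01 X116.0213 Y33.6482
G01 X128.4377 Y53.4100
G01 X148.1995 Y40.9936
M5
G00 X0.0000 Y0.0000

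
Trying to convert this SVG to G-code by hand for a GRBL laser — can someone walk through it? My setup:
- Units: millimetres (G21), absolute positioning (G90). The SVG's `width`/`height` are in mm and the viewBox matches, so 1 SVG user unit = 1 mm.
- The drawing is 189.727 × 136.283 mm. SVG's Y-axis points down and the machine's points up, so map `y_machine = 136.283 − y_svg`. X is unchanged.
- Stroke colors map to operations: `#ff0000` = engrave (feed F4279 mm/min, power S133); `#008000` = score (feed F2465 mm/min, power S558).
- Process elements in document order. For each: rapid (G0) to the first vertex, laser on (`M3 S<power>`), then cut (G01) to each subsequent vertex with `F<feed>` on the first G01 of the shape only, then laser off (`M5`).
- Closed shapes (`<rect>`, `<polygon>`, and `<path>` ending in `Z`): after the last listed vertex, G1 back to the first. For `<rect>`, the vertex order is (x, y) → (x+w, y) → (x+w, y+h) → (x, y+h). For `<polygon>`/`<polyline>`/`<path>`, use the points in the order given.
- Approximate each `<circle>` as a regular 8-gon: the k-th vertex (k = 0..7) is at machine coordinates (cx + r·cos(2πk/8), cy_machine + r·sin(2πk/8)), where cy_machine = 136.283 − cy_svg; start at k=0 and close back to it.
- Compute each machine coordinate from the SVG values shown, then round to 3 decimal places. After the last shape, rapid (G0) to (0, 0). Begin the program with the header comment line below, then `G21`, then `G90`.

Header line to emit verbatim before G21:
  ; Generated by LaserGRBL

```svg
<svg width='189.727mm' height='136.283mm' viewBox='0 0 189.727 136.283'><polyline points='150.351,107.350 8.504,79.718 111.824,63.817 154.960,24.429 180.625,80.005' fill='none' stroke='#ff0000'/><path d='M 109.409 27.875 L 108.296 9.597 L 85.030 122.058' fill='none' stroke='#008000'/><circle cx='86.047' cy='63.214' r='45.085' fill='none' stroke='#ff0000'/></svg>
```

; Generated by LaserGRBL
G21
G90
G0 X150.351 Y28.933
M3 S133
G01 X8.504 Y56.565 F4279
G01 X111.824 Y72.466
G01 X154.960 Y111.854
G01 X180.625 Y56.278
M5
G0 X109.409 Y108.408
M3 S558
G01 X108.296 Y126.686 F2465
G01 X85.030 Y14.225
M5
G0 X131.132 Y73.069
M3 S133
G01 X117.927 Y104.949 F4279
G01 X86.047 Y118.154
G01 X54.167 Y104.949
G01 X40.962 Y73.069
G01 X54.167 Y41.189
G01 X86.047 Y27.984
G01 X117.927 Y41.189
G01 X131.132 Y73.069
M5
G0 X0.000 Y0.000

viewBox `0 0 189.727 136.283` with mm width/height → 1 unit = 1 mm. Flip: y_m = 136.283 − y_svg.

**Shape 1** — `<polyline>` open polyline, stroke `#ff0000` → engrave (S133, F4279). Machine vertices: (150.351,28.933) → (8.504,56.565) → (111.824,72.466) → (154.960,111.854) → (180.625,56.278). Open path.

**Shape 2** — `<path>` open polyline, stroke `#008000` → score (S558, F2465). Machine vertices: (109.409,108.408) → (108.296,126.686) → (85.030,14.225). Open path.

**Shape 3** — `<circle>` circle, stroke `#ff0000` → engrave (S133, F4279). Machine vertices: (131.132,73.069) → (117.927,104.949) → (86.047,118.154) → (54.167,104.949) → (40.962,73.069) → (54.167,41.189) → (86.047,27.984) → (117.927,41.189) → (131.132,73.069). Closed: final G1 returns to the first vertex.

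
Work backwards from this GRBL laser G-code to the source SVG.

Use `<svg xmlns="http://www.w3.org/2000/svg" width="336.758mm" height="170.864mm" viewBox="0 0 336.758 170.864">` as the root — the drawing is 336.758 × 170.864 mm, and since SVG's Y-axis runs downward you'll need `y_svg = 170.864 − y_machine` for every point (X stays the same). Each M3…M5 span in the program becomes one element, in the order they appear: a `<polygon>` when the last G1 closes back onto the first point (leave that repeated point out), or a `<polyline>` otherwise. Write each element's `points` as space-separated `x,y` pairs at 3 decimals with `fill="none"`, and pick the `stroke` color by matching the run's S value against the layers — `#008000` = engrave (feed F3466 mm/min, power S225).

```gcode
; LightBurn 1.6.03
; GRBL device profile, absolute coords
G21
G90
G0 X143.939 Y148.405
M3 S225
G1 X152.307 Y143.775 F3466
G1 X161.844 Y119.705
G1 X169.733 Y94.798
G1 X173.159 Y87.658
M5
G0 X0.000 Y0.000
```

Each laser-on run becomes one SVG element. Flip Y back into SVG space with y_svg = 170.864 − y_machine. Every run uses S225, so all elements get stroke `#008000` (engrave).

Run 1: The run is open, so emit a `<polyline>` with points (Y-flipped): 143.939,22.459 152.307,27.089 161.844,51.159 169.733,76.066 173.159,83.206.

<svg xmlns="http://www.w3.org/2000/svg" width="336.758mm" height="170.864mm" viewBox="0 0 336.758 170.864">
  <polyline points="143.939,22.459 152.307,27.089 161.844,51.159 169.733,76.066 173.159,83.206" fill="none" stroke="#008000"/>
</svg>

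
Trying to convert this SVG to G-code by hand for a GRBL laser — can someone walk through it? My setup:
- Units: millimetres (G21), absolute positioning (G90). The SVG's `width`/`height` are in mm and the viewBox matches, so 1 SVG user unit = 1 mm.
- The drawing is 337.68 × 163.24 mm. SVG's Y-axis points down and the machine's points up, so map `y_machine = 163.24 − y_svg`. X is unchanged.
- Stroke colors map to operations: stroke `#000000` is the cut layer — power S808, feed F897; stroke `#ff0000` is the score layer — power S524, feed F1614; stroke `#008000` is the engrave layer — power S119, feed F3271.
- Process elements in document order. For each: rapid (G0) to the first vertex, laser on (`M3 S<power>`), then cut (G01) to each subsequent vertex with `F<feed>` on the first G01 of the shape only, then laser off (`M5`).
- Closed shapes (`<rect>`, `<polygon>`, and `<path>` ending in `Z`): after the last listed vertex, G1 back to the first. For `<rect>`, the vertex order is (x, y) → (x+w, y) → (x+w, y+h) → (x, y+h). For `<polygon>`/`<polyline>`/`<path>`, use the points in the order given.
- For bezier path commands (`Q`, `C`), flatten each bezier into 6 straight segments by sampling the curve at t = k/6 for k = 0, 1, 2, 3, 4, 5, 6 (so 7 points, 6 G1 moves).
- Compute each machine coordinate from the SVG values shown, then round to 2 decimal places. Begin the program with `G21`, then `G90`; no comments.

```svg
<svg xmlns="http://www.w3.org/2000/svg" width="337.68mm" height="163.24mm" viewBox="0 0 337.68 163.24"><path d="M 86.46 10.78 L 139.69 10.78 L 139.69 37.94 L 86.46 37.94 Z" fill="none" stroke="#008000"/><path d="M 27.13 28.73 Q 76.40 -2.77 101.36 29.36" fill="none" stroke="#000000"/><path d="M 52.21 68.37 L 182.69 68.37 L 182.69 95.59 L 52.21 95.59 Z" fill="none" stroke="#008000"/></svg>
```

Since the viewBox matches the mm dimensions, user units are millimetres directly. The only transform is the Y-flip y_m = 163.24 − y_svg.

Shape 1 is a rectangle drawn with `<path>`. Its stroke #008000 means engrave at S119, F3271. After flipping Y the toolpath is (86.46,152.46) → (139.69,152.46) → (139.69,125.30) → (86.46,125.30) → (86.46,152.46), returning to the start.

Shape 2 is a quadratic bezier drawn with `<path>`. Its stroke #000000 means cut at S808, F897. After flipping Y the toolpath is (27.13,134.51) → (42.88,143.24) → (57.28,148.44) → (70.32,150.10) → (82.02,148.23) → (92.36,142.82) → (101.36,133.88).

Shape 3 is a rectangle drawn with `<path>`. Its stroke #008000 means engrave at S119, F3271. After flipping Y the toolpath is (52.21,94.87) → (182.69,94.87) → (182.69,67.65) → (52.21,67.65) → (52.21,94.87), returning to the start.

G21
G90
G0 X86.46 Y152.46
M3 S119
G01 X139.69 Y152.46 F3271
G01 X139.69 Y125.30
G01 X86.46 Y125.30
G01 X86.46 Y152.46
M5
G0 X27.13 Y134.51
M3 S808
G01 X42.88 Y143.24 F897
G01 X57.28 Y148.44
G01 X70.32 Y150.10
G01 X82.02 Y148.23
G01 X92.36 Y142.82
G01 X101.36 Y133.88
M5
G0 X52.21 Y94.87
M3 S119
G01 X182.69 Y94.87 F3271
G01 X182.69 Y67.65
G01 X52.21 Y67.65
G01 X52.21 Y94.87
M5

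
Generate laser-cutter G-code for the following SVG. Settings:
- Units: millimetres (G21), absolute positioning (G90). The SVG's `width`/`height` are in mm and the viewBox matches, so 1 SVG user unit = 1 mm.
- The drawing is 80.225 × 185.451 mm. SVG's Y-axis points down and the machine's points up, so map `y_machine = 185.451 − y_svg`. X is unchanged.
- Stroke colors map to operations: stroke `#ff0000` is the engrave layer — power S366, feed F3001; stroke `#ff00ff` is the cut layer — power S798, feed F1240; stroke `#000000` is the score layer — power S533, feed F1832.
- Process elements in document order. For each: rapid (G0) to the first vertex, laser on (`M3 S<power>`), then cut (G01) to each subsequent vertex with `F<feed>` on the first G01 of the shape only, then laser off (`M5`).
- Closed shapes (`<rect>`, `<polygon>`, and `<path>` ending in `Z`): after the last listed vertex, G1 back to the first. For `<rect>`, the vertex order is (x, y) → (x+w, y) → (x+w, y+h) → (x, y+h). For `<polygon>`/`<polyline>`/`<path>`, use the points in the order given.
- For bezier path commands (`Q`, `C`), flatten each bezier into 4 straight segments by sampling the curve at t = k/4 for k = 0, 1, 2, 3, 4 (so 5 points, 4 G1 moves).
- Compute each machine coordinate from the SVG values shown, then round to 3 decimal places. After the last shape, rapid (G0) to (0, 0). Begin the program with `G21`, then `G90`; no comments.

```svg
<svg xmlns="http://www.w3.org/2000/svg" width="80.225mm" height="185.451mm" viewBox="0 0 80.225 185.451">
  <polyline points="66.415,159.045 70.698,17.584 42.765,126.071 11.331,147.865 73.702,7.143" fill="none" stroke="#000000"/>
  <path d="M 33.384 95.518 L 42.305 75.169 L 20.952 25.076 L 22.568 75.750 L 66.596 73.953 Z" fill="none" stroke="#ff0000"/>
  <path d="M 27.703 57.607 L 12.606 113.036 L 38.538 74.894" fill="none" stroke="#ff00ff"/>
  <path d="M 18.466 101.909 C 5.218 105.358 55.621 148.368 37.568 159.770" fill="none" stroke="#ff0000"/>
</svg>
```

viewBox `0 0 80.225 185.451` with mm width/height → 1 unit = 1 mm. Flip: y_m = 185.451 − y_svg.

**Shape 1** — `<polyline>` open polyline, stroke `#000000` → score (S533, F1832). Machine vertices: (66.415,26.406) → (70.698,167.867) → (42.765,59.380) → (11.331,37.586) → (73.702,178.308). Open path.

**Shape 2** — `<path>` closed polygon, stroke `#ff0000` → engrave (S366, F3001). Machine vertices: (33.384,89.933) → (42.305,110.282) → (20.952,160.375) → (22.568,109.701) → (66.596,111.498) → (33.384,89.933). Closed: final G1 returns to the first vertex.

**Shape 3** — `<path>` open polyline, stroke `#ff00ff` → cut (S798, F1240). Machine vertices: (27.703,127.844) → (12.606,72.415) → (38.538,110.557). Open path.

**Shape 4** — `<path>` cubic bezier, stroke `#ff0000` → engrave (S366, F3001). Control points (SVG): P0=(18.466,101.909), P1=(5.218,105.358), P2=(55.621,148.368), P3=(37.568,159.770); sampled at t=k/4. Machine vertices: (18.466,83.542) → (18.400,74.650) → (29.819,57.594) → (40.336,39.047) → (37.568,25.681). Open path.

G21
G90
G0 X66.415 Y26.406
M3 S533
G01 X70.698 Y167.867 F1832
G01 X42.765 Y59.380
G01 X11.331 Y37.586
G01 X73.702 Y178.308
M5
G0 X33.384 Y89.933
M3 S366
G01 X42.305 Y110.282 F3001
G01 X20.952 Y160.375
G01 X22.568 Y109.701
G01 X66.596 Y111.498
G01 X33.384 Y89.933
M5
G0 X27.703 Y127.844
M3 S798
G01 X12.606 Y72.415 F1240
G01 X38.538 Y110.557
M5
G0 X18.466 Y83.542
M3 S366
G01 X18.400 Y74.650 F3001
G01 X29.819 Y57.594
G01 X40.336 Y39.047
G01 X37.568 Y25.681
M5
G0 X0.000 Y0.000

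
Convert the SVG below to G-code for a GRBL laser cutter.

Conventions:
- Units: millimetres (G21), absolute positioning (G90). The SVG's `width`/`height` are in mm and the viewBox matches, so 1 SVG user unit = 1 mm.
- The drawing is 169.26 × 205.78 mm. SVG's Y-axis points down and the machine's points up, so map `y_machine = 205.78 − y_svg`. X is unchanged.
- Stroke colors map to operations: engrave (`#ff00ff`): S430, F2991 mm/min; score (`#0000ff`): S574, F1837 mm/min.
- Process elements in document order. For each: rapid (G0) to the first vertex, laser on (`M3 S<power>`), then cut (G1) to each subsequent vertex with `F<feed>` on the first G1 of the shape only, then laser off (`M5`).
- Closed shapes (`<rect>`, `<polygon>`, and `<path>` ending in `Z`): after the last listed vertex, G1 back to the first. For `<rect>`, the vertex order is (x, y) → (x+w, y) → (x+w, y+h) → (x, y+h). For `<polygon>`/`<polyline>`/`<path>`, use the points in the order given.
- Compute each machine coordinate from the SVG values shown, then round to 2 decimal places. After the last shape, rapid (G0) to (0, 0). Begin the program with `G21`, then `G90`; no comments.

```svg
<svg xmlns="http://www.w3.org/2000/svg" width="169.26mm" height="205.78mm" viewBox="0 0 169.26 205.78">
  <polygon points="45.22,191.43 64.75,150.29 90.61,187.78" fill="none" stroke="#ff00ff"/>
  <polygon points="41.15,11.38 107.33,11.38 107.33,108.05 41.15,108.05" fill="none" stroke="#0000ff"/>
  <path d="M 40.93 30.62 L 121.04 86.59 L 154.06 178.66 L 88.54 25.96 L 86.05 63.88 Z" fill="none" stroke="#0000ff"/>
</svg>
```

G21
G90
G0 X45.22 Y14.35
M3 S430
G1 X64.75 Y55.49 F2991
G1 X90.61 Y18.00
G1 X45.22 Y14.35
M5
G0 X41.15 Y194.40
M3 S574
G1 X107.33 Y194.40 F1837
G1 X107.33 Y97.73
G1 X41.15 Y97.73
G1 X41.15 Y194.40
M5
G0 X40.93 Y175.16
M3 S574
G1 X121.04 Y119.19 F1837
G1 X154.06 Y27.12
G1 X88.54 Y179.82
G1 X86.05 Y141.90
G1 X40.93 Y175.16
M5
G0 X0.00 Y0.00

Since the viewBox matches the mm dimensions, user units are millimetres directly. The only transform is the Y-flip y_m = 205.78 − y_svg.

Shape 1 is a regular polygon drawn with `<polygon>`. Its stroke #ff00ff means engrave at S430, F2991. After flipping Y the toolpath is (45.22,14.35) → (64.75,55.49) → (90.61,18.00) → (45.22,14.35), returning to the start.

Shape 2 is a rectangle drawn with `<polygon>`. Its stroke #0000ff means score at S574, F1837. After flipping Y the toolpath is (41.15,194.40) → (107.33,194.40) → (107.33,97.73) → (41.15,97.73) → (41.15,194.40), returning to the start.

Shape 3 is a closed polygon drawn with `<path>`. Its stroke #0000ff means score at S574, F1837. After flipping Y the toolpath is (40.93,175.16) → (121.04,119.19) → (154.06,27.12) → (88.54,179.82) → (86.05,141.90) → (40.93,175.16), returning to the start.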